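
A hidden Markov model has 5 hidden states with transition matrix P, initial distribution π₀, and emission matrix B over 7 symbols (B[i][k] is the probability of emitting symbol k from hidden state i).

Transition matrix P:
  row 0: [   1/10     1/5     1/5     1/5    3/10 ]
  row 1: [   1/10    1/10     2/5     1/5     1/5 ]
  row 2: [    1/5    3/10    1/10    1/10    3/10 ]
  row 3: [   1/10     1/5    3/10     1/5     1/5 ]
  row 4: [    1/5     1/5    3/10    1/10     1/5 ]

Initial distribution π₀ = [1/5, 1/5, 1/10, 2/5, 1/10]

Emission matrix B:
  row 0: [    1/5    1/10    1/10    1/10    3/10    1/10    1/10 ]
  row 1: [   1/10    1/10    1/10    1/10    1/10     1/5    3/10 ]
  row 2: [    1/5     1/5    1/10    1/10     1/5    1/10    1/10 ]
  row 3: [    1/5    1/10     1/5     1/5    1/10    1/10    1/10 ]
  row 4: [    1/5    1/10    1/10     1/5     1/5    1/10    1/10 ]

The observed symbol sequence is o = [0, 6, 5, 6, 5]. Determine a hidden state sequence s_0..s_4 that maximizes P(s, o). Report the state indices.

t=0: δ = [4.000e-02, 2.000e-02, 2.000e-02, 8.000e-02, 2.000e-02]  (obs o_0=0)
t=1: δ = [8.000e-04, 4.800e-03, 2.400e-03, 1.600e-03, 1.600e-03]  ψ = [3, 3, 3, 3, 3]  (obs o_1=6)
t=2: δ = [4.800e-05, 1.440e-04, 1.920e-04, 9.600e-05, 9.600e-05]  ψ = [1, 2, 1, 1, 1]  (obs o_2=5)
t=3: δ = [3.840e-06, 1.728e-05, 5.760e-06, 2.880e-06, 5.760e-06]  ψ = [2, 2, 1, 1, 2]  (obs o_3=6)
t=4: δ = [1.728e-07, 3.456e-07, 6.912e-07, 3.456e-07, 3.456e-07]  ψ = [1, 1, 1, 1, 1]  (obs o_4=5)
backtrack: best end state = 2; path = [3, 1, 2, 1, 2]

path = [3, 1, 2, 1, 2]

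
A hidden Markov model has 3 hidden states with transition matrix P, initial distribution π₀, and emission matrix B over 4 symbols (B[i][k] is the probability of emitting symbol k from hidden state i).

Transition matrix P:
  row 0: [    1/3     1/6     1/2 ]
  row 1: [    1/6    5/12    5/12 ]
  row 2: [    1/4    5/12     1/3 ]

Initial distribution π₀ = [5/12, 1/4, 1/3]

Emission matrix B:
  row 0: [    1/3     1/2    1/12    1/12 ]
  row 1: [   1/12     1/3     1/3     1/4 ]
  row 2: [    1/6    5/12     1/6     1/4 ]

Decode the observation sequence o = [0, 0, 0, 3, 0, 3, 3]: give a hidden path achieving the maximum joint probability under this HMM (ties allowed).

path = [0, 0, 0, 2, 0, 2, 1]

t=0: δ = [1.389e-01, 2.083e-02, 5.556e-02]  (obs o_0=0)
t=1: δ = [1.543e-02, 1.929e-03, 1.157e-02]  ψ = [0, 0, 0]  (obs o_1=0)
t=2: δ = [1.715e-03, 4.019e-04, 1.286e-03]  ψ = [0, 2, 0]  (obs o_2=0)
t=3: δ = [4.763e-05, 1.340e-04, 2.143e-04]  ψ = [0, 2, 0]  (obs o_3=3)
t=4: δ = [1.786e-05, 7.442e-06, 1.191e-05]  ψ = [2, 2, 2]  (obs o_4=0)
t=5: δ = [4.961e-07, 1.240e-06, 2.233e-06]  ψ = [0, 2, 0]  (obs o_5=3)
t=6: δ = [4.651e-08, 2.326e-07, 1.861e-07]  ψ = [2, 2, 2]  (obs o_6=3)
backtrack: best end state = 1; path = [0, 0, 0, 2, 0, 2, 1]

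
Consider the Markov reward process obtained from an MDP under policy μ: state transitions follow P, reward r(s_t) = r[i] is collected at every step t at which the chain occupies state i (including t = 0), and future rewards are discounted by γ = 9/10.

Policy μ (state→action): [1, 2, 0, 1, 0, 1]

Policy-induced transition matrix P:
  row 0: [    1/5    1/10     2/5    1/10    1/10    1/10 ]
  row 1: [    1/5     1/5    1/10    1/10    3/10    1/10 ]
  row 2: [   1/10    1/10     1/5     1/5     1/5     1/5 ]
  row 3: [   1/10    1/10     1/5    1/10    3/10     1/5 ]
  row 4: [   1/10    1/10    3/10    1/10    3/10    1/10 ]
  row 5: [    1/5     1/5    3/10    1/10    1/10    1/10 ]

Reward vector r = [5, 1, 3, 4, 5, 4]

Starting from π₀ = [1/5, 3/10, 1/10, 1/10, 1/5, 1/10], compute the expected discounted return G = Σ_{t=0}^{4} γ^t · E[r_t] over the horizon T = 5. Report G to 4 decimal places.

t=0: π = [0.2000, 0.3000, 0.1000, 0.1000, 0.2000, 0.1000], E[r] = 3.4000, γ^t·E[r] = 3.400000, running G = 3.400000
t=1: π = [0.1600, 0.1400, 0.2400, 0.1100, 0.2300, 0.1200], E[r] = 3.7300, γ^t·E[r] = 3.357000, running G = 6.757000
t=2: π = [0.1420, 0.1260, 0.2530, 0.1240, 0.2200, 0.1350], E[r] = 3.7310, γ^t·E[r] = 3.022110, running G = 9.779110
t=3: π = [0.1403, 0.1261, 0.2513, 0.1253, 0.2193, 0.1377], E[r] = 3.7300, γ^t·E[r] = 2.719170, running G = 12.498280
t=4: π = [0.1404, 0.1264, 0.2512, 0.1251, 0.2193, 0.1377], E[r] = 3.7294, γ^t·E[r] = 2.446853, running G = 14.945133

G = 14.9451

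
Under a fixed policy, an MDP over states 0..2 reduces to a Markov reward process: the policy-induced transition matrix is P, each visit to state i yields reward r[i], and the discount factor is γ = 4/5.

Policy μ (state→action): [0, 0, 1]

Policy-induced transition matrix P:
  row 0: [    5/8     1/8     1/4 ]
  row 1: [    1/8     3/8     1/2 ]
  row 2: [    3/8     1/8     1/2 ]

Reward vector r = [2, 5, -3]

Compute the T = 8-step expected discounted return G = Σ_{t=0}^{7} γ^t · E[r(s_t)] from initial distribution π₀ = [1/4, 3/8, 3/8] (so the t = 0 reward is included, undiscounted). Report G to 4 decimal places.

t=0: π = [0.2500, 0.3750, 0.3750], E[r] = 1.2500, γ^t·E[r] = 1.250000, running G = 1.250000
t=1: π = [0.3438, 0.2188, 0.4375], E[r] = 0.4688, γ^t·E[r] = 0.375000, running G = 1.625000
t=2: π = [0.4063, 0.1797, 0.4141], E[r] = 0.4688, γ^t·E[r] = 0.300000, running G = 1.925000
t=3: π = [0.4316, 0.1699, 0.3984], E[r] = 0.5176, γ^t·E[r] = 0.265000, running G = 2.190000
t=4: π = [0.4404, 0.1675, 0.3921], E[r] = 0.5420, γ^t·E[r] = 0.222000, running G = 2.412000
t=5: π = [0.4432, 0.1669, 0.3899], E[r] = 0.5511, γ^t·E[r] = 0.180600, running G = 2.592600
t=6: π = [0.4441, 0.1667, 0.3892], E[r] = 0.5542, γ^t·E[r] = 0.145280, running G = 2.737880
t=7: π = [0.4443, 0.1667, 0.3890], E[r] = 0.5552, γ^t·E[r] = 0.116424, running G = 2.854304

G = 2.8543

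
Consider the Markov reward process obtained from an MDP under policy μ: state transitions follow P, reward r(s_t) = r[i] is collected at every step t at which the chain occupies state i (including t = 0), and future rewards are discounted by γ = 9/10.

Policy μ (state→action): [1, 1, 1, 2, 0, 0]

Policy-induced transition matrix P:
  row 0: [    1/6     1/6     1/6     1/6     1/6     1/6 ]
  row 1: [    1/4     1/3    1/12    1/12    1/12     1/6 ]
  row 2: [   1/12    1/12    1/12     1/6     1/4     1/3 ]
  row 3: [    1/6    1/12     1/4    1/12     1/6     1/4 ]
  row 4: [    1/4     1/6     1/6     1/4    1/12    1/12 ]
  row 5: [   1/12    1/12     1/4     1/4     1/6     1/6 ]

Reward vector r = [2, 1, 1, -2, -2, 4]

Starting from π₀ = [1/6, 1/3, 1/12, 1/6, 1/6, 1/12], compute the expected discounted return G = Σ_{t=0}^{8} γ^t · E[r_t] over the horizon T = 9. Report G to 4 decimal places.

t=0: π = [0.1667, 0.3333, 0.0833, 0.1667, 0.1667, 0.0833], E[r] = 0.4167, γ^t·E[r] = 0.416667, running G = 0.416667
t=1: π = [0.1944, 0.1944, 0.1528, 0.1458, 0.1319, 0.1806], E[r] = 0.9028, γ^t·E[r] = 0.812500, running G = 1.229167
t=2: π = [0.1661, 0.1591, 0.1649, 0.1644, 0.1522, 0.1933], E[r] = 0.7963, γ^t·E[r] = 0.645000, running G = 1.874167
t=3: π = [0.1628, 0.1496, 0.1695, 0.1685, 0.1545, 0.1952], E[r] = 0.7794, γ^t·E[r] = 0.568160, running G = 2.442327
t=4: π = [0.1616, 0.1472, 0.1704, 0.1693, 0.1554, 0.1961], E[r] = 0.7757, γ^t·E[r] = 0.508905, running G = 2.951232
t=5: π = [0.1613, 0.1466, 0.1707, 0.1696, 0.1556, 0.1962], E[r] = 0.7743, γ^t·E[r] = 0.457214, running G = 3.408446
t=6: π = [0.1613, 0.1464, 0.1707, 0.1696, 0.1557, 0.1963], E[r] = 0.7740, γ^t·E[r] = 0.411359, running G = 3.819804
t=7: π = [0.1613, 0.1463, 0.1707, 0.1697, 0.1557, 0.1963], E[r] = 0.7740, γ^t·E[r] = 0.370182, running G = 4.189987
t=8: π = [0.1613, 0.1463, 0.1707, 0.1697, 0.1557, 0.1963], E[r] = 0.7739, γ^t·E[r] = 0.333156, running G = 4.523143

G = 4.5231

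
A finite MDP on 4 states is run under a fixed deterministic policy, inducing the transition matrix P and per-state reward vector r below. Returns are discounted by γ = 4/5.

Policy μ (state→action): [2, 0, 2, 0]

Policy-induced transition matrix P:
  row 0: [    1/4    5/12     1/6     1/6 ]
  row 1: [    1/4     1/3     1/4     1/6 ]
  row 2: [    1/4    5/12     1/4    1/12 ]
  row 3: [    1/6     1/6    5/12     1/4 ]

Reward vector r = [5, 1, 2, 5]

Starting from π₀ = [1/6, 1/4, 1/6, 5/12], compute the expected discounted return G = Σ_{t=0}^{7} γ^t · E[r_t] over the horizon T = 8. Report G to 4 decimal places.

t=0: π = [0.1667, 0.2500, 0.1667, 0.4167], E[r] = 3.5000, γ^t·E[r] = 3.500000, running G = 3.500000
t=1: π = [0.2153, 0.2917, 0.3056, 0.1875], E[r] = 2.9167, γ^t·E[r] = 2.333333, running G = 5.833333
t=2: π = [0.2344, 0.3455, 0.2633, 0.1568], E[r] = 2.8281, γ^t·E[r] = 1.810000, running G = 7.643333
t=3: π = [0.2369, 0.3487, 0.2566, 0.1578], E[r] = 2.8355, γ^t·E[r] = 1.451778, running G = 9.095111
t=4: π = [0.2369, 0.3482, 0.2566, 0.1584], E[r] = 2.8377, γ^t·E[r] = 1.162316, running G = 10.257427
t=5: π = [0.2368, 0.3480, 0.2567, 0.1585], E[r] = 2.8378, γ^t·E[r] = 0.929896, running G = 11.187323
t=6: π = [0.2368, 0.3480, 0.2567, 0.1585], E[r] = 2.8378, γ^t·E[r] = 0.743910, running G = 11.931233
t=7: π = [0.2368, 0.3480, 0.2567, 0.1585], E[r] = 2.8378, γ^t·E[r] = 0.595127, running G = 12.526360

G = 12.5264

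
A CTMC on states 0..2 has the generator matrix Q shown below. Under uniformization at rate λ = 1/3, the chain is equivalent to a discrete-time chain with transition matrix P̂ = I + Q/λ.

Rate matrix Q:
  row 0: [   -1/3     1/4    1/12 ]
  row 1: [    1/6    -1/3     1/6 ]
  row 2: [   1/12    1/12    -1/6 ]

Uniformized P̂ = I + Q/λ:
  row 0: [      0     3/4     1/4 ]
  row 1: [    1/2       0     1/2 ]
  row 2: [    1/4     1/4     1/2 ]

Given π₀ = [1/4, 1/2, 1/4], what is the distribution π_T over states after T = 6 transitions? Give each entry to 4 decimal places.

π = [0.2573, 0.3094, 0.4333]

t=0: π = [0.2500, 0.5000, 0.2500]
t=1: π = [0.3125, 0.2500, 0.4375]
t=2: π = [0.2344, 0.3438, 0.4219]
t=3: π = [0.2773, 0.2813, 0.4414]
t=4: π = [0.2510, 0.3184, 0.4307]
t=5: π = [0.2668, 0.2959, 0.4373]
t=6: π = [0.2573, 0.3094, 0.4333]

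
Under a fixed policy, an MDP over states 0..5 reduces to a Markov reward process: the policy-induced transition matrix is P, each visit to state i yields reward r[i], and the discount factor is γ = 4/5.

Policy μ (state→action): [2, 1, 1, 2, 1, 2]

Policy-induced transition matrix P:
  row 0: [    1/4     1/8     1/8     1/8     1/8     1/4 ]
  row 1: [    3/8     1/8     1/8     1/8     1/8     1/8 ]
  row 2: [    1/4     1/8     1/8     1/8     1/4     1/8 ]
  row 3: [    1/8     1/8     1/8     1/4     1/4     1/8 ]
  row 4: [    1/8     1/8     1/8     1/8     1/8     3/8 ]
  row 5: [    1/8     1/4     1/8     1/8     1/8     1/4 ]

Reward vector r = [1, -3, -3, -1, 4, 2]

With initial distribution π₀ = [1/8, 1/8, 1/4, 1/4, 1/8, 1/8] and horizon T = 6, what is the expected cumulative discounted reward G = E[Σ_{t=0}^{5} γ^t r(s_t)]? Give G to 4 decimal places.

t=0: π = [0.1250, 0.1250, 0.2500, 0.2500, 0.1250, 0.1250], E[r] = -0.5000, γ^t·E[r] = -0.500000, running G = -0.500000
t=1: π = [0.2031, 0.1406, 0.1250, 0.1563, 0.1875, 0.1875], E[r] = 0.3750, γ^t·E[r] = 0.300000, running G = -0.200000
t=2: π = [0.2012, 0.1484, 0.1250, 0.1445, 0.1602, 0.2207], E[r] = 0.3184, γ^t·E[r] = 0.203750, running G = 0.003750
t=3: π = [0.2029, 0.1526, 0.1250, 0.1431, 0.1587, 0.2178], E[r] = 0.2974, γ^t·E[r] = 0.152250, running G = 0.156000
t=4: π = [0.2041, 0.1522, 0.1250, 0.1429, 0.1585, 0.2173], E[r] = 0.2981, γ^t·E[r] = 0.122113, running G = 0.278113
t=5: π = [0.2042, 0.1522, 0.1250, 0.1429, 0.1585, 0.2173], E[r] = 0.2984, γ^t·E[r] = 0.097783, running G = 0.375895

G = 0.3759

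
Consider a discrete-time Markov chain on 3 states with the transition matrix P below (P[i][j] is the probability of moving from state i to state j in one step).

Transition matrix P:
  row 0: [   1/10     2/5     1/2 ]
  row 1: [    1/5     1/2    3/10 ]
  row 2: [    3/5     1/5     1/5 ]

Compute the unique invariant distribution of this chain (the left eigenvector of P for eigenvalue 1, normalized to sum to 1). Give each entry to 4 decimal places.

π = [0.3009, 0.3717, 0.3274]

Balance equations π_j = Σ_i π_i·P[i][j]:
  π_0 = 1/10·π_0 + 1/5·π_1 + 3/5·π_2
  π_1 = 2/5·π_0 + 1/2·π_1 + 1/5·π_2
  normalize: π_0 + π_1 + π_2 = 1
Solving the linear system gives exactly π = [34/113, 42/113, 37/113].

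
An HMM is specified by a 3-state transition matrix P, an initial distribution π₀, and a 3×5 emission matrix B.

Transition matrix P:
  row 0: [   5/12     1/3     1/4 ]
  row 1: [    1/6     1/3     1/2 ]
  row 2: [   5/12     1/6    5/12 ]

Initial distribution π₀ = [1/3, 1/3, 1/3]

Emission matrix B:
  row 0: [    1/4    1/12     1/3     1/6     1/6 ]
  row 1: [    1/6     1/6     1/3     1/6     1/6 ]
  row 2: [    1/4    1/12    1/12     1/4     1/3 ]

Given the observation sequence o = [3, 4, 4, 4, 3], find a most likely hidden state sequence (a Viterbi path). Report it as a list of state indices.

path = [2, 2, 2, 2, 2]

t=0: δ = [5.556e-02, 5.556e-02, 8.333e-02]  (obs o_0=3)
t=1: δ = [5.787e-03, 3.086e-03, 1.157e-02]  ψ = [2, 0, 2]  (obs o_1=4)
t=2: δ = [8.038e-04, 3.215e-04, 1.608e-03]  ψ = [2, 0, 2]  (obs o_2=4)
t=3: δ = [1.116e-04, 4.465e-05, 2.233e-04]  ψ = [2, 0, 2]  (obs o_3=4)
t=4: δ = [1.550e-05, 6.202e-06, 2.326e-05]  ψ = [2, 0, 2]  (obs o_4=3)
backtrack: best end state = 2; path = [2, 2, 2, 2, 2]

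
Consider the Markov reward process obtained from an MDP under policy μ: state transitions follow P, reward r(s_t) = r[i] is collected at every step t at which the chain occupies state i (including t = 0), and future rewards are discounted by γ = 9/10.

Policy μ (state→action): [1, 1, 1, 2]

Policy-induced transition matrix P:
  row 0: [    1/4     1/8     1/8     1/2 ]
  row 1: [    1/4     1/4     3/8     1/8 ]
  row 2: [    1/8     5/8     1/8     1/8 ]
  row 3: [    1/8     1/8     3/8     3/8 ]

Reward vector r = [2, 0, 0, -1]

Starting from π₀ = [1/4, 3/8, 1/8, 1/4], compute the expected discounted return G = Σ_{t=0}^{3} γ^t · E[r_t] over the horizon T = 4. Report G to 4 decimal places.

t=0: π = [0.2500, 0.3750, 0.1250, 0.2500], E[r] = 0.2500, γ^t·E[r] = 0.250000, running G = 0.250000
t=1: π = [0.2031, 0.2344, 0.2813, 0.2813], E[r] = 0.1250, γ^t·E[r] = 0.112500, running G = 0.362500
t=2: π = [0.1797, 0.2949, 0.2539, 0.2715], E[r] = 0.0879, γ^t·E[r] = 0.071191, running G = 0.433691
t=3: π = [0.1843, 0.2888, 0.2666, 0.2603], E[r] = 0.1084, γ^t·E[r] = 0.079022, running G = 0.512714

G = 0.5127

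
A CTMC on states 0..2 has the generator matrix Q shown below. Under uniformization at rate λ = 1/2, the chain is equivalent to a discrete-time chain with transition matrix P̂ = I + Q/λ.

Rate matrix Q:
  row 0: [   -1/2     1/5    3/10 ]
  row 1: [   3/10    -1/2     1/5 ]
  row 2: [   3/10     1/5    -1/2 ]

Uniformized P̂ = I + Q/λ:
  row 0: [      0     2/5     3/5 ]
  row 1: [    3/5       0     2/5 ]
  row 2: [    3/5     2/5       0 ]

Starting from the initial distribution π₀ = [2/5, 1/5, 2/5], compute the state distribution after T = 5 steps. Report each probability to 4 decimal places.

t=0: π = [0.4000, 0.2000, 0.4000]
t=1: π = [0.3600, 0.3200, 0.3200]
t=2: π = [0.3840, 0.2720, 0.3440]
t=3: π = [0.3696, 0.2912, 0.3392]
t=4: π = [0.3782, 0.2835, 0.3382]
t=5: π = [0.3731, 0.2866, 0.3404]

π = [0.3731, 0.2866, 0.3404]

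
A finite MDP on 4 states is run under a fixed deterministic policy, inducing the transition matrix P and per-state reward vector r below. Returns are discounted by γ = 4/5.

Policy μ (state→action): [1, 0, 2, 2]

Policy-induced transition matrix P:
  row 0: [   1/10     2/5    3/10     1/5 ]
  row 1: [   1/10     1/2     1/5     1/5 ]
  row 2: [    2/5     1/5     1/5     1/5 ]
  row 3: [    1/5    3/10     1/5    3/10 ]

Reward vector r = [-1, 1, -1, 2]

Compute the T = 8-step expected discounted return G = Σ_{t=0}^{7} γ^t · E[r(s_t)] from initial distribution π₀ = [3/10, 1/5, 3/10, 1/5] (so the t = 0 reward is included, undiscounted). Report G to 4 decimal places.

G = 1.2294

t=0: π = [0.3000, 0.2000, 0.3000, 0.2000], E[r] = 0.0000, γ^t·E[r] = 0.000000, running G = 0.000000
t=1: π = [0.2100, 0.3400, 0.2300, 0.2200], E[r] = 0.3400, γ^t·E[r] = 0.272000, running G = 0.272000
t=2: π = [0.1910, 0.3660, 0.2210, 0.2220], E[r] = 0.3980, γ^t·E[r] = 0.254720, running G = 0.526720
t=3: π = [0.1885, 0.3702, 0.2191, 0.2222], E[r] = 0.4070, γ^t·E[r] = 0.208384, running G = 0.735104
t=4: π = [0.1880, 0.3710, 0.2189, 0.2222], E[r] = 0.4086, γ^t·E[r] = 0.167371, running G = 0.902475
t=5: π = [0.1879, 0.3711, 0.2188, 0.2222], E[r] = 0.4089, γ^t·E[r] = 0.133981, running G = 1.036456
t=6: π = [0.1879, 0.3711, 0.2188, 0.2222], E[r] = 0.4089, γ^t·E[r] = 0.107197, running G = 1.143653
t=7: π = [0.1879, 0.3711, 0.2188, 0.2222], E[r] = 0.4089, γ^t·E[r] = 0.085759, running G = 1.229413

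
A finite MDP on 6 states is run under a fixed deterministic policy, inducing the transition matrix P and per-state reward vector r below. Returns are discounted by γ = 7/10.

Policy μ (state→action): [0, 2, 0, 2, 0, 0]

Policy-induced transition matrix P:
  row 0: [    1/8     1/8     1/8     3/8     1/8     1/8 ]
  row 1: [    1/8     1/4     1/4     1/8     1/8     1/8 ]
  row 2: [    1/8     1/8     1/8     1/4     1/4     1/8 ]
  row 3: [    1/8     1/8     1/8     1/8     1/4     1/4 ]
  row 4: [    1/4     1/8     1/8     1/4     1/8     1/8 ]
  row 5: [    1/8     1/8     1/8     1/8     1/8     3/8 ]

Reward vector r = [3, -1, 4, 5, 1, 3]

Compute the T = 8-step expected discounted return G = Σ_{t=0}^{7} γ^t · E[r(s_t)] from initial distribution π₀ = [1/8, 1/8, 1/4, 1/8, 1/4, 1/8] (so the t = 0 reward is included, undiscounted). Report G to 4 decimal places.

t=0: π = [0.1250, 0.1250, 0.2500, 0.1250, 0.2500, 0.1250], E[r] = 2.5000, γ^t·E[r] = 2.500000, running G = 2.500000
t=1: π = [0.1563, 0.1406, 0.1406, 0.2188, 0.1719, 0.1719], E[r] = 2.6719, γ^t·E[r] = 1.870313, running G = 4.370313
t=2: π = [0.1465, 0.1426, 0.1426, 0.2031, 0.1699, 0.1953], E[r] = 2.6387, γ^t·E[r] = 1.292949, running G = 5.663262
t=3: π = [0.1462, 0.1428, 0.1428, 0.2007, 0.1682, 0.1992], E[r] = 2.6365, γ^t·E[r] = 0.904311, running G = 6.567573
t=4: π = [0.1460, 0.1429, 0.1429, 0.2004, 0.1679, 0.1999], E[r] = 2.6364, γ^t·E[r] = 0.633010, running G = 7.200583
t=5: π = [0.1460, 0.1429, 0.1429, 0.2004, 0.1679, 0.2000], E[r] = 2.6363, γ^t·E[r] = 0.443086, running G = 7.643669
t=6: π = [0.1460, 0.1429, 0.1429, 0.2003, 0.1679, 0.2001], E[r] = 2.6363, γ^t·E[r] = 0.310160, running G = 7.953828
t=7: π = [0.1460, 0.1429, 0.1429, 0.2003, 0.1679, 0.2001], E[r] = 2.6363, γ^t·E[r] = 0.217112, running G = 8.170940

G = 8.1709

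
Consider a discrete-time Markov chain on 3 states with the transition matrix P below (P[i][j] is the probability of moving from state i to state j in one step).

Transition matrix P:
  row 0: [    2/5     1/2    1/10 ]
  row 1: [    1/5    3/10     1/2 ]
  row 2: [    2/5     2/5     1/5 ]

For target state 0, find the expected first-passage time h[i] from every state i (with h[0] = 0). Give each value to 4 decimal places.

First-step conditioning: h[0] = 0; for i ≠ 0, h[i] = 1 + Σ_k P[i][k]·h[k].
  h[1] = 1 + 3/10·h[1] + 1/2·h[2]
  h[2] = 1 + 2/5·h[1] + 1/5·h[2]
Solving the 2×2 linear system over states ≠ 0 gives exactly h = [0, 65/18, 55/18] (h[0] = 0 is the target).

h = [0.0000, 3.6111, 3.0556]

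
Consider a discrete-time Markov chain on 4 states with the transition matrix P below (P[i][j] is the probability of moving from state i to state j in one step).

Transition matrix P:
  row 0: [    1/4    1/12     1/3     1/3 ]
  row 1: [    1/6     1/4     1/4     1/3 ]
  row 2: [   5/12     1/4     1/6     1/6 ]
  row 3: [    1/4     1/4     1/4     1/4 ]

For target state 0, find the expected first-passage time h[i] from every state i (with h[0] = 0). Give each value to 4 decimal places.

First-step conditioning: h[0] = 0; for i ≠ 0, h[i] = 1 + Σ_k P[i][k]·h[k].
  h[1] = 1 + 1/4·h[1] + 1/4·h[2] + 1/3·h[3]
  h[2] = 1 + 1/4·h[1] + 1/6·h[2] + 1/6·h[3]
  h[3] = 1 + 1/4·h[1] + 1/4·h[2] + 1/4·h[3]
Solving the 3×3 linear system over states ≠ 0 gives exactly h = [0, 676/167, 528/167, 624/167] (h[0] = 0 is the target).

h = [0.0000, 4.0479, 3.1617, 3.7365]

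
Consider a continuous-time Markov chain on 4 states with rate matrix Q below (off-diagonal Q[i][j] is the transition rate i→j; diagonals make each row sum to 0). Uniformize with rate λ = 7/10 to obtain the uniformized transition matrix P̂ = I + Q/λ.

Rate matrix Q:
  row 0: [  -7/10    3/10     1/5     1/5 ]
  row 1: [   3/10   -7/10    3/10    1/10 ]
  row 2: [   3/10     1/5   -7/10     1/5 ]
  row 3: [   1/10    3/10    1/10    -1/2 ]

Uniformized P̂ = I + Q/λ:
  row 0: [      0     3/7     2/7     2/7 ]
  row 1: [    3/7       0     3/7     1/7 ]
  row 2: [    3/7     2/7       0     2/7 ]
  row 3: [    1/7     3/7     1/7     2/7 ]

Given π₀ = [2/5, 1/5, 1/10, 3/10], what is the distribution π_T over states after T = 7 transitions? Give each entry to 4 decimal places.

π = [0.2507, 0.2776, 0.2256, 0.2462]

t=0: π = [0.4000, 0.2000, 0.1000, 0.3000]
t=1: π = [0.1714, 0.3286, 0.2429, 0.2571]
t=2: π = [0.2816, 0.2531, 0.2265, 0.2388]
t=3: π = [0.2397, 0.2878, 0.2230, 0.2496]
t=4: π = [0.2546, 0.2734, 0.2274, 0.2446]
t=5: π = [0.2496, 0.2789, 0.2248, 0.2467]
t=6: π = [0.2511, 0.2769, 0.2261, 0.2459]
t=7: π = [0.2507, 0.2776, 0.2256, 0.2462]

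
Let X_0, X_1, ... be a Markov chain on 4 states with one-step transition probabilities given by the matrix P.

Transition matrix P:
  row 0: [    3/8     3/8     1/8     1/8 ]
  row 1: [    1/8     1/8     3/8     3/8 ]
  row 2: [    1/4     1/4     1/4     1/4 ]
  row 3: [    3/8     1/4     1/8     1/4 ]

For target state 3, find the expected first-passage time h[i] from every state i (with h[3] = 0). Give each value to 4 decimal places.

h = [4.5000, 3.5000, 4.0000, 0.0000]

First-step conditioning: h[3] = 0; for i ≠ 3, h[i] = 1 + Σ_k P[i][k]·h[k].
  h[0] = 1 + 3/8·h[0] + 3/8·h[1] + 1/8·h[2]
  h[1] = 1 + 1/8·h[0] + 1/8·h[1] + 3/8·h[2]
  h[2] = 1 + 1/4·h[0] + 1/4·h[1] + 1/4·h[2]
Solving the 3×3 linear system over states ≠ 3 gives exactly h = [9/2, 7/2, 4, 0] (h[3] = 0 is the target).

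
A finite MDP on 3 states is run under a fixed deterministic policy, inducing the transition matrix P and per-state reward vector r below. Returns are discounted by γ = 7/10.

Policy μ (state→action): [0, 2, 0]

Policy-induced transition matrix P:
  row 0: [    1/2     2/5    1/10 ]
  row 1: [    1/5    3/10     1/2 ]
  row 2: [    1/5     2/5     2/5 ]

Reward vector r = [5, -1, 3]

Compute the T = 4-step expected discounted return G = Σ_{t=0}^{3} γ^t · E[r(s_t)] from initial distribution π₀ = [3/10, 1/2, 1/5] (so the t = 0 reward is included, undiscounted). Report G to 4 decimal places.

t=0: π = [0.3000, 0.5000, 0.2000], E[r] = 1.6000, γ^t·E[r] = 1.600000, running G = 1.600000
t=1: π = [0.2900, 0.3500, 0.3600], E[r] = 2.1800, γ^t·E[r] = 1.526000, running G = 3.126000
t=2: π = [0.2870, 0.3650, 0.3480], E[r] = 2.1140, γ^t·E[r] = 1.035860, running G = 4.161860
t=3: π = [0.2861, 0.3635, 0.3504], E[r] = 2.1182, γ^t·E[r] = 0.726543, running G = 4.888403

G = 4.8884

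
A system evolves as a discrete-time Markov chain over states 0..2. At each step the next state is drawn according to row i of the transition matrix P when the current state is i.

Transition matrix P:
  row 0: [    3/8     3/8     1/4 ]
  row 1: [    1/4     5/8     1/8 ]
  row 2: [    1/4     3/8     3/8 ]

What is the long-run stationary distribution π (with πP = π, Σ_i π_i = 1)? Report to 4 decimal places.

π = [0.2857, 0.5000, 0.2143]

Balance equations π_j = Σ_i π_i·P[i][j]:
  π_0 = 3/8·π_0 + 1/4·π_1 + 1/4·π_2
  π_1 = 3/8·π_0 + 5/8·π_1 + 3/8·π_2
  normalize: π_0 + π_1 + π_2 = 1
Solving the linear system gives exactly π = [2/7, 1/2, 3/14].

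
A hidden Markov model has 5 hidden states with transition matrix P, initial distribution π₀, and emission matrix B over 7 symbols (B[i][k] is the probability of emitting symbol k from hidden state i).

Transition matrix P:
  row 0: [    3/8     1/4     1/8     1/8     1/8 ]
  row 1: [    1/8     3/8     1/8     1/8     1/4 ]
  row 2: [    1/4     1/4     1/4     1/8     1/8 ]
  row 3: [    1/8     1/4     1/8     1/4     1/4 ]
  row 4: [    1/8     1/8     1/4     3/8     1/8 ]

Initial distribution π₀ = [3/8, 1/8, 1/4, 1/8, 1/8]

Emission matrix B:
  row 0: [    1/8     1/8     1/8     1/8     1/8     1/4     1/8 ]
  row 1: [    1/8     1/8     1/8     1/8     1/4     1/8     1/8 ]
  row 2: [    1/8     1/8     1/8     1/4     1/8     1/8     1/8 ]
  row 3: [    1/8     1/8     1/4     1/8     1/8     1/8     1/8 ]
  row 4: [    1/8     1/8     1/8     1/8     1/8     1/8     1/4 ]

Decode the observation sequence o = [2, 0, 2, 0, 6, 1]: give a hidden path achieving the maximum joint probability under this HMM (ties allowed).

t=0: δ = [4.688e-02, 1.562e-02, 3.125e-02, 3.125e-02, 1.562e-02]  (obs o_0=2)
t=1: δ = [2.197e-03, 1.465e-03, 9.766e-04, 9.766e-04, 9.766e-04]  ψ = [0, 0, 2, 3, 3]  (obs o_1=0)
t=2: δ = [1.030e-04, 6.866e-05, 3.433e-05, 9.155e-05, 4.578e-05]  ψ = [0, 0, 0, 4, 1]  (obs o_2=2)
t=3: δ = [4.828e-06, 3.219e-06, 1.609e-06, 2.861e-06, 2.861e-06]  ψ = [0, 0, 0, 3, 3]  (obs o_3=0)
t=4: δ = [2.263e-07, 1.509e-07, 8.941e-08, 1.341e-07, 2.012e-07]  ψ = [0, 0, 4, 4, 1]  (obs o_4=6)
t=5: δ = [1.061e-08, 7.072e-09, 6.286e-09, 9.430e-09, 4.715e-09]  ψ = [0, 0, 4, 4, 1]  (obs o_5=1)
backtrack: best end state = 0; path = [0, 0, 0, 0, 0, 0]

path = [0, 0, 0, 0, 0, 0]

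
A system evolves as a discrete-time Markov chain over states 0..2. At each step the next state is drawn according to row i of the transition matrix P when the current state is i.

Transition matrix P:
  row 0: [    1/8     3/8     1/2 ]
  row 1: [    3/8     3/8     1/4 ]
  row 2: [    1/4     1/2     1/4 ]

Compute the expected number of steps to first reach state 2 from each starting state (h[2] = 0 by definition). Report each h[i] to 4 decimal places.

h = [2.4615, 3.0769, 0.0000]

First-step conditioning: h[2] = 0; for i ≠ 2, h[i] = 1 + Σ_k P[i][k]·h[k].
  h[0] = 1 + 1/8·h[0] + 3/8·h[1]
  h[1] = 1 + 3/8·h[0] + 3/8·h[1]
Solving the 2×2 linear system over states ≠ 2 gives exactly h = [32/13, 40/13, 0] (h[2] = 0 is the target).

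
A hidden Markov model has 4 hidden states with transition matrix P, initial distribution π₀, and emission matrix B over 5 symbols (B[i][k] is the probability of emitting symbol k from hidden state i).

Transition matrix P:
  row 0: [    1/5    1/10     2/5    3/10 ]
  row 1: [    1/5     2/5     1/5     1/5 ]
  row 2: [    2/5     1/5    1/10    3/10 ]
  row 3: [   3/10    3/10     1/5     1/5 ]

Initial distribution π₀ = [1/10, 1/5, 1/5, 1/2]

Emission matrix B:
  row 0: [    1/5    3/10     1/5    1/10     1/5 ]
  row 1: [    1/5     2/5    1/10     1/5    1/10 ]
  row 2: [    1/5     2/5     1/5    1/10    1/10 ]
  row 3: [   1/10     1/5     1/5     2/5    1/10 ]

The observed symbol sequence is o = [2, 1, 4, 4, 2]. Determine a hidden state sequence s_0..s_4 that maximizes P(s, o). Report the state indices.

t=0: δ = [2.000e-02, 2.000e-02, 4.000e-02, 1.000e-01]  (obs o_0=2)
t=1: δ = [9.000e-03, 1.200e-02, 8.000e-03, 4.000e-03]  ψ = [3, 3, 3, 3]  (obs o_1=1)
t=2: δ = [6.400e-04, 4.800e-04, 3.600e-04, 2.700e-04]  ψ = [2, 1, 0, 0]  (obs o_2=4)
t=3: δ = [2.880e-05, 1.920e-05, 2.560e-05, 1.920e-05]  ψ = [2, 1, 0, 0]  (obs o_3=4)
t=4: δ = [2.048e-06, 7.680e-07, 2.304e-06, 1.728e-06]  ψ = [2, 1, 0, 0]  (obs o_4=2)
backtrack: best end state = 2; path = [3, 0, 2, 0, 2]

path = [3, 0, 2, 0, 2]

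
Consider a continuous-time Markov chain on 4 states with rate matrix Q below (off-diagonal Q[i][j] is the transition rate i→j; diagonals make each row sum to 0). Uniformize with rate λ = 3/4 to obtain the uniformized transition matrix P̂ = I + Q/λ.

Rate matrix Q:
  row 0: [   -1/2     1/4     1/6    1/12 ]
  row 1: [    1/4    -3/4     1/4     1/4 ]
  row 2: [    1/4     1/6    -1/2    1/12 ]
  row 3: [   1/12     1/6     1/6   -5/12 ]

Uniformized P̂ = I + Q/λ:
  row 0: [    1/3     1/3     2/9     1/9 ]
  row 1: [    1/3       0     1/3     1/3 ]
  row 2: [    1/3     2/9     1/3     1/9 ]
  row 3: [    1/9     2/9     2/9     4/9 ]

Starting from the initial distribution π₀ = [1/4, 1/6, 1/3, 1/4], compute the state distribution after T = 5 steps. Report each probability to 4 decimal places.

t=0: π = [0.2500, 0.1667, 0.3333, 0.2500]
t=1: π = [0.2778, 0.2130, 0.2778, 0.2315]
t=2: π = [0.2819, 0.2058, 0.2767, 0.2356]
t=3: π = [0.2810, 0.2078, 0.2758, 0.2354]
t=4: π = [0.2810, 0.2073, 0.2760, 0.2357]
t=5: π = [0.2809, 0.2074, 0.2759, 0.2358]

π = [0.2809, 0.2074, 0.2759, 0.2358]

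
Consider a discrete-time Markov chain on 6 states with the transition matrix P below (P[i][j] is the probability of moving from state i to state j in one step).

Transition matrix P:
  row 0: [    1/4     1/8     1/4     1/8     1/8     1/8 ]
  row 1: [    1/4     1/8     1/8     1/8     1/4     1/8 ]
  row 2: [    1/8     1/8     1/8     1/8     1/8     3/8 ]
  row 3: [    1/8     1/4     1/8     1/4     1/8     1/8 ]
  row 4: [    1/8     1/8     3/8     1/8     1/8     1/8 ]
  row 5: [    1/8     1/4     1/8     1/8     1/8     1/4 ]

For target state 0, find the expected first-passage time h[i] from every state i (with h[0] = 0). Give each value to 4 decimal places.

h = [0.0000, 6.0000, 6.8276, 6.7356, 6.8506, 6.7356]

First-step conditioning: h[0] = 0; for i ≠ 0, h[i] = 1 + Σ_k P[i][k]·h[k].
  h[1] = 1 + 1/8·h[1] + 1/8·h[2] + 1/8·h[3] + 1/4·h[4] + 1/8·h[5]
  h[2] = 1 + 1/8·h[1] + 1/8·h[2] + 1/8·h[3] + 1/8·h[4] + 3/8·h[5]
  h[3] = 1 + 1/4·h[1] + 1/8·h[2] + 1/4·h[3] + 1/8·h[4] + 1/8·h[5]
  h[4] = 1 + 1/8·h[1] + 3/8·h[2] + 1/8·h[3] + 1/8·h[4] + 1/8·h[5]
  h[5] = 1 + 1/4·h[1] + 1/8·h[2] + 1/8·h[3] + 1/8·h[4] + 1/4·h[5]
Solving the 5×5 linear system over states ≠ 0 gives exactly h = [0, 6, 198/29, 586/87, 596/87, 586/87] (h[0] = 0 is the target).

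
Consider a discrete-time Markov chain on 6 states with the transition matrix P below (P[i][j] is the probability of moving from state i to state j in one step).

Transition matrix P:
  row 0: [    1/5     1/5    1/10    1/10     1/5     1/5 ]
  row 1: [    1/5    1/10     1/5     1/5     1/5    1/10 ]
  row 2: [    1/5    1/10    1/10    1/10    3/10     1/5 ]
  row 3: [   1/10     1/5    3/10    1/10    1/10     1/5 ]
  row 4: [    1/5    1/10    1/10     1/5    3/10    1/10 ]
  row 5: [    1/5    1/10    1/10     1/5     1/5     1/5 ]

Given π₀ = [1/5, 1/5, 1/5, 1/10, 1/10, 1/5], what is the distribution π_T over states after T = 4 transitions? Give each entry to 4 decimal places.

t=0: π = [0.2000, 0.2000, 0.2000, 0.1000, 0.1000, 0.2000]
t=1: π = [0.1900, 0.1300, 0.1400, 0.1500, 0.2200, 0.1700]
t=2: π = [0.1850, 0.1340, 0.1430, 0.1520, 0.2210, 0.1650]
t=3: π = [0.1848, 0.1337, 0.1438, 0.1520, 0.2212, 0.1645]
t=4: π = [0.1848, 0.1337, 0.1438, 0.1519, 0.2213, 0.1645]

π = [0.1848, 0.1337, 0.1438, 0.1519, 0.2213, 0.1645]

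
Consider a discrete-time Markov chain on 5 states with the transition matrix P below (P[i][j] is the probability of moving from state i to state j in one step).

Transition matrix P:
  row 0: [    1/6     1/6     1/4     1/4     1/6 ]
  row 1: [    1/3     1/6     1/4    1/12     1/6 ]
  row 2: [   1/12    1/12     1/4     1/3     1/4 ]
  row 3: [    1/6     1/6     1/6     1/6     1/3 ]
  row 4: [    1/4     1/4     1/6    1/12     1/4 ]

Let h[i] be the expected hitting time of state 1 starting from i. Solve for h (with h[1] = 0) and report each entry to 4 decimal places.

h = [5.9205, 0.0000, 6.3576, 5.8013, 5.3642]

First-step conditioning: h[1] = 0; for i ≠ 1, h[i] = 1 + Σ_k P[i][k]·h[k].
  h[0] = 1 + 1/6·h[0] + 1/4·h[2] + 1/4·h[3] + 1/6·h[4]
  h[2] = 1 + 1/12·h[0] + 1/4·h[2] + 1/3·h[3] + 1/4·h[4]
  h[3] = 1 + 1/6·h[0] + 1/6·h[2] + 1/6·h[3] + 1/3·h[4]
  h[4] = 1 + 1/4·h[0] + 1/6·h[2] + 1/12·h[3] + 1/4·h[4]
Solving the 4×4 linear system over states ≠ 1 gives exactly h = [894/151, 0, 960/151, 876/151, 810/151] (h[1] = 0 is the target).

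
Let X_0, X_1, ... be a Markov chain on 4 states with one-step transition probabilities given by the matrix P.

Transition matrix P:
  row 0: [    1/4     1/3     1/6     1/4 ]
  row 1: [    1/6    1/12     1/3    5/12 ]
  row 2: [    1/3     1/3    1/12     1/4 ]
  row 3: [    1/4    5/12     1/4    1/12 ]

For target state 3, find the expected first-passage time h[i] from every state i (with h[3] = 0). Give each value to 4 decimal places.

First-step conditioning: h[3] = 0; for i ≠ 3, h[i] = 1 + Σ_k P[i][k]·h[k].
  h[0] = 1 + 1/4·h[0] + 1/3·h[1] + 1/6·h[2]
  h[1] = 1 + 1/6·h[0] + 1/12·h[1] + 1/3·h[2]
  h[2] = 1 + 1/3·h[0] + 1/3·h[1] + 1/12·h[2]
Solving the 3×3 linear system over states ≠ 3 gives exactly h = [180/53, 156/53, 180/53, 0] (h[3] = 0 is the target).

h = [3.3962, 2.9434, 3.3962, 0.0000]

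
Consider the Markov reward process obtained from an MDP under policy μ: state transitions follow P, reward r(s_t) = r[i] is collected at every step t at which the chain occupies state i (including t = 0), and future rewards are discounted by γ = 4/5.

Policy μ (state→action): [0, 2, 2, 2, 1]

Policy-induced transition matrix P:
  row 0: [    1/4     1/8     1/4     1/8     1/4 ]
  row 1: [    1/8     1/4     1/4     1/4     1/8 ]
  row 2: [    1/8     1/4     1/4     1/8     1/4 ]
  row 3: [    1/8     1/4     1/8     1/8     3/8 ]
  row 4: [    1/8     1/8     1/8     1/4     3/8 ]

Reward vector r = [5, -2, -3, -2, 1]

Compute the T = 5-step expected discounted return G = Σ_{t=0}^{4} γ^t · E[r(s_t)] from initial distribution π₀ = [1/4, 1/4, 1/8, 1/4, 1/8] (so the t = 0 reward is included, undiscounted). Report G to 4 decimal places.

G = -0.7851

t=0: π = [0.2500, 0.2500, 0.1250, 0.2500, 0.1250], E[r] = 0.0000, γ^t·E[r] = 0.000000, running G = 0.000000
t=1: π = [0.1563, 0.2031, 0.2031, 0.1719, 0.2656], E[r] = -0.3125, γ^t·E[r] = -0.250000, running G = -0.250000
t=2: π = [0.1445, 0.1973, 0.1953, 0.1836, 0.2793], E[r] = -0.3457, γ^t·E[r] = -0.221250, running G = -0.471250
t=3: π = [0.1431, 0.1970, 0.1921, 0.1846, 0.2832], E[r] = -0.3411, γ^t·E[r] = -0.174625, running G = -0.645875
t=4: π = [0.1429, 0.1967, 0.1915, 0.1850, 0.2838], E[r] = -0.3398, γ^t·E[r] = -0.139188, running G = -0.785063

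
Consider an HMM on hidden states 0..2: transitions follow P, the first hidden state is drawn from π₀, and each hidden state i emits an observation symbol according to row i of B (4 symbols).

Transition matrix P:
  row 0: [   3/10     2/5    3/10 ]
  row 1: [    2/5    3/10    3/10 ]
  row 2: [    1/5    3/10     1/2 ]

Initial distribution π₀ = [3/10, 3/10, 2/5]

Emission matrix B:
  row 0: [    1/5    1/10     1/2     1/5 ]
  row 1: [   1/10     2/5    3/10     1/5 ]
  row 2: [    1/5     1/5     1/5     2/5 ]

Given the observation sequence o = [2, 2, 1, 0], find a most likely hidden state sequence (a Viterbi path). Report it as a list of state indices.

t=0: δ = [1.500e-01, 9.000e-02, 8.000e-02]  (obs o_0=2)
t=1: δ = [2.250e-02, 1.800e-02, 9.000e-03]  ψ = [0, 0, 0]  (obs o_1=2)
t=2: δ = [7.200e-04, 3.600e-03, 1.350e-03]  ψ = [1, 0, 0]  (obs o_2=1)
t=3: δ = [2.880e-04, 1.080e-04, 2.160e-04]  ψ = [1, 1, 1]  (obs o_3=0)
backtrack: best end state = 0; path = [0, 0, 1, 0]

path = [0, 0, 1, 0]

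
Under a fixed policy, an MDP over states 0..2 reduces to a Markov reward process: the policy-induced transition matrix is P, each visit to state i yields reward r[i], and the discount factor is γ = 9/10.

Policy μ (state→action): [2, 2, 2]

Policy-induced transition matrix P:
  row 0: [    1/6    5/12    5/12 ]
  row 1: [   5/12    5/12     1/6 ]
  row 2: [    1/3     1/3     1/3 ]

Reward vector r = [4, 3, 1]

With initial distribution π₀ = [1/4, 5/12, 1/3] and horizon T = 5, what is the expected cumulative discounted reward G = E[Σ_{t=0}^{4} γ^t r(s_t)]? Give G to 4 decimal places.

t=0: π = [0.2500, 0.4167, 0.3333], E[r] = 2.5833, γ^t·E[r] = 2.583333, running G = 2.583333
t=1: π = [0.3264, 0.3889, 0.2847], E[r] = 2.7569, γ^t·E[r] = 2.481250, running G = 5.064583
t=2: π = [0.3113, 0.3929, 0.2957], E[r] = 2.7199, γ^t·E[r] = 2.203125, running G = 7.267708
t=3: π = [0.3142, 0.3920, 0.2938], E[r] = 2.7266, γ^t·E[r] = 1.987699, running G = 9.255408
t=4: π = [0.3136, 0.3922, 0.2942], E[r] = 2.7253, γ^t·E[r] = 1.788057, running G = 11.043464

G = 11.0435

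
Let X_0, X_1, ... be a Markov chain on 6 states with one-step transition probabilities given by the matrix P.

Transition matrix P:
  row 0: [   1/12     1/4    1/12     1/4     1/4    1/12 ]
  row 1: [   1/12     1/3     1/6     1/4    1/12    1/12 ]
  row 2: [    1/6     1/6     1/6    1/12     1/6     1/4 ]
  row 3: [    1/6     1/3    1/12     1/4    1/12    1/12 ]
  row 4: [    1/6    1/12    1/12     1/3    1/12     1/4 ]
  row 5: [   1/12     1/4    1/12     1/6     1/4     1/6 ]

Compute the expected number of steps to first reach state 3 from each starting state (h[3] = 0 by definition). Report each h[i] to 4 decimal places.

First-step conditioning: h[3] = 0; for i ≠ 3, h[i] = 1 + Σ_k P[i][k]·h[k].
  h[0] = 1 + 1/12·h[0] + 1/4·h[1] + 1/12·h[2] + 1/4·h[4] + 1/12·h[5]
  h[1] = 1 + 1/12·h[0] + 1/3·h[1] + 1/6·h[2] + 1/12·h[4] + 1/12·h[5]
  h[2] = 1 + 1/6·h[0] + 1/6·h[1] + 1/6·h[2] + 1/6·h[4] + 1/4·h[5]
  h[4] = 1 + 1/6·h[0] + 1/12·h[1] + 1/12·h[2] + 1/12·h[4] + 1/4·h[5]
  h[5] = 1 + 1/12·h[0] + 1/4·h[1] + 1/12·h[2] + 1/4·h[4] + 1/6·h[5]
Solving the 5×5 linear system over states ≠ 3 gives exactly h = [9141/2138, 18825/4276, 21963/4276, 0, 4284/1069, 4986/1069] (h[3] = 0 is the target).

h = [4.2755, 4.4025, 5.1363, 0.0000, 4.0075, 4.6642]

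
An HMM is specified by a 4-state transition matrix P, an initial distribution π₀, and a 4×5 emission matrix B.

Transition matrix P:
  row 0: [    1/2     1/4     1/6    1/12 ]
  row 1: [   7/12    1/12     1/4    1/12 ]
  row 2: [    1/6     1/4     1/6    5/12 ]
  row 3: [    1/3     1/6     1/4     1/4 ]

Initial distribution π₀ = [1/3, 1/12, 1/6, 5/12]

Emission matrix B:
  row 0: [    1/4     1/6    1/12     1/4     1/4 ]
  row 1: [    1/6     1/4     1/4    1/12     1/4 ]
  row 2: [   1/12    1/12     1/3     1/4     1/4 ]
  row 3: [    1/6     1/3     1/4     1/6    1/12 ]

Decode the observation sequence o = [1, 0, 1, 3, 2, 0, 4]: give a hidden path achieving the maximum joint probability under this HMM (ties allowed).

t=0: δ = [5.556e-02, 2.083e-02, 1.389e-02, 1.389e-01]  (obs o_0=1)
t=1: δ = [1.157e-02, 3.858e-03, 2.894e-03, 5.787e-03]  ψ = [3, 3, 3, 3]  (obs o_1=0)
t=2: δ = [9.645e-04, 7.234e-04, 1.608e-04, 4.823e-04]  ψ = [0, 0, 0, 3]  (obs o_2=1)
t=3: δ = [1.206e-04, 2.009e-05, 4.521e-05, 2.009e-05]  ψ = [0, 0, 1, 3]  (obs o_3=3)
t=4: δ = [5.023e-06, 7.535e-06, 6.698e-06, 4.710e-06]  ψ = [0, 0, 0, 2]  (obs o_4=2)
t=5: δ = [1.099e-06, 2.791e-07, 1.570e-07, 4.651e-07]  ψ = [1, 2, 1, 2]  (obs o_5=0)
t=6: δ = [1.374e-07, 6.868e-08, 4.579e-08, 9.690e-09]  ψ = [0, 0, 0, 3]  (obs o_6=4)
backtrack: best end state = 0; path = [3, 0, 0, 0, 1, 0, 0]

path = [3, 0, 0, 0, 1, 0, 0]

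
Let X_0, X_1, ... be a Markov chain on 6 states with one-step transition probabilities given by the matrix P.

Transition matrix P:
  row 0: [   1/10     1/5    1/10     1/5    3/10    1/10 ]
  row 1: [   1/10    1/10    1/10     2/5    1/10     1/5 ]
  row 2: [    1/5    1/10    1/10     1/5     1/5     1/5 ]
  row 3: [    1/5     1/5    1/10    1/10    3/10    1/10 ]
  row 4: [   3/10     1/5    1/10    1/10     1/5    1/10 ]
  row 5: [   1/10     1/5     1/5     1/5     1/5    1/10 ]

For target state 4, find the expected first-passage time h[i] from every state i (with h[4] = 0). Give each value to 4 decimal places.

h = [4.1398, 4.9335, 4.5196, 4.1398, 0.0000, 4.5917]

First-step conditioning: h[4] = 0; for i ≠ 4, h[i] = 1 + Σ_k P[i][k]·h[k].
  h[0] = 1 + 1/10·h[0] + 1/5·h[1] + 1/10·h[2] + 1/5·h[3] + 1/10·h[5]
  h[1] = 1 + 1/10·h[0] + 1/10·h[1] + 1/10·h[2] + 2/5·h[3] + 1/5·h[5]
  h[2] = 1 + 1/5·h[0] + 1/10·h[1] + 1/10·h[2] + 1/5·h[3] + 1/5·h[5]
  h[3] = 1 + 1/5·h[0] + 1/5·h[1] + 1/10·h[2] + 1/10·h[3] + 1/10·h[5]
  h[5] = 1 + 1/10·h[0] + 1/5·h[1] + 1/5·h[2] + 1/5·h[3] + 1/10·h[5]
Solving the 5×5 linear system over states ≠ 4 gives exactly h = [10900/2633, 12990/2633, 11900/2633, 10900/2633, 0, 12090/2633] (h[4] = 0 is the target).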